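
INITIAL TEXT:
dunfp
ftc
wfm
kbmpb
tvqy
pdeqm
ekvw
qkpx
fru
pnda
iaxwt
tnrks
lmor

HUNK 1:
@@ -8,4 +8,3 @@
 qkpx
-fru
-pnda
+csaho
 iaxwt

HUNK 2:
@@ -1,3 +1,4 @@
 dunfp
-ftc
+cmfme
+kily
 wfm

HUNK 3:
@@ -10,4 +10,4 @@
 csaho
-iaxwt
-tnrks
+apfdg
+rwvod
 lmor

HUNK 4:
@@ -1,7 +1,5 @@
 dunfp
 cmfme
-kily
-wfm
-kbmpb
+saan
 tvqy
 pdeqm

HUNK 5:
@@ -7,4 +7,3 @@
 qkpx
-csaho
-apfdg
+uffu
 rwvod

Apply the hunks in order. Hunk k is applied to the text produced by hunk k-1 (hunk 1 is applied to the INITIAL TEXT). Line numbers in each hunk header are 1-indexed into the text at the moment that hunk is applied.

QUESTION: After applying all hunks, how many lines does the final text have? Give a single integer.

Hunk 1: at line 8 remove [fru,pnda] add [csaho] -> 12 lines: dunfp ftc wfm kbmpb tvqy pdeqm ekvw qkpx csaho iaxwt tnrks lmor
Hunk 2: at line 1 remove [ftc] add [cmfme,kily] -> 13 lines: dunfp cmfme kily wfm kbmpb tvqy pdeqm ekvw qkpx csaho iaxwt tnrks lmor
Hunk 3: at line 10 remove [iaxwt,tnrks] add [apfdg,rwvod] -> 13 lines: dunfp cmfme kily wfm kbmpb tvqy pdeqm ekvw qkpx csaho apfdg rwvod lmor
Hunk 4: at line 1 remove [kily,wfm,kbmpb] add [saan] -> 11 lines: dunfp cmfme saan tvqy pdeqm ekvw qkpx csaho apfdg rwvod lmor
Hunk 5: at line 7 remove [csaho,apfdg] add [uffu] -> 10 lines: dunfp cmfme saan tvqy pdeqm ekvw qkpx uffu rwvod lmor
Final line count: 10

Answer: 10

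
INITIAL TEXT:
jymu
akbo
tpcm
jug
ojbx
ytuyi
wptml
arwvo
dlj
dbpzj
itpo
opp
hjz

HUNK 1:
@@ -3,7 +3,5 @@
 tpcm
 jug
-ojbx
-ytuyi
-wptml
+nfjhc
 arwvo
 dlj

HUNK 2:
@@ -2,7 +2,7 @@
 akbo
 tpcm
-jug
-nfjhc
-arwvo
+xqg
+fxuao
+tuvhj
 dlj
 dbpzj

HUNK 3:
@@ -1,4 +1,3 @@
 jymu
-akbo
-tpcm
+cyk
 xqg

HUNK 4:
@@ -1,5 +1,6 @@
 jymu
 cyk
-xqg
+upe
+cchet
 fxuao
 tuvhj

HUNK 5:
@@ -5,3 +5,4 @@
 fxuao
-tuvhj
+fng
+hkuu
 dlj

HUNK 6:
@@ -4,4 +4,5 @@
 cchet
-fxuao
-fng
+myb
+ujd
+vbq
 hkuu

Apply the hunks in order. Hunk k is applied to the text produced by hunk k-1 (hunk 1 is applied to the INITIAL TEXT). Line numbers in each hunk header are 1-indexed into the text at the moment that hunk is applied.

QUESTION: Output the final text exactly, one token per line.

Hunk 1: at line 3 remove [ojbx,ytuyi,wptml] add [nfjhc] -> 11 lines: jymu akbo tpcm jug nfjhc arwvo dlj dbpzj itpo opp hjz
Hunk 2: at line 2 remove [jug,nfjhc,arwvo] add [xqg,fxuao,tuvhj] -> 11 lines: jymu akbo tpcm xqg fxuao tuvhj dlj dbpzj itpo opp hjz
Hunk 3: at line 1 remove [akbo,tpcm] add [cyk] -> 10 lines: jymu cyk xqg fxuao tuvhj dlj dbpzj itpo opp hjz
Hunk 4: at line 1 remove [xqg] add [upe,cchet] -> 11 lines: jymu cyk upe cchet fxuao tuvhj dlj dbpzj itpo opp hjz
Hunk 5: at line 5 remove [tuvhj] add [fng,hkuu] -> 12 lines: jymu cyk upe cchet fxuao fng hkuu dlj dbpzj itpo opp hjz
Hunk 6: at line 4 remove [fxuao,fng] add [myb,ujd,vbq] -> 13 lines: jymu cyk upe cchet myb ujd vbq hkuu dlj dbpzj itpo opp hjz

Answer: jymu
cyk
upe
cchet
myb
ujd
vbq
hkuu
dlj
dbpzj
itpo
opp
hjz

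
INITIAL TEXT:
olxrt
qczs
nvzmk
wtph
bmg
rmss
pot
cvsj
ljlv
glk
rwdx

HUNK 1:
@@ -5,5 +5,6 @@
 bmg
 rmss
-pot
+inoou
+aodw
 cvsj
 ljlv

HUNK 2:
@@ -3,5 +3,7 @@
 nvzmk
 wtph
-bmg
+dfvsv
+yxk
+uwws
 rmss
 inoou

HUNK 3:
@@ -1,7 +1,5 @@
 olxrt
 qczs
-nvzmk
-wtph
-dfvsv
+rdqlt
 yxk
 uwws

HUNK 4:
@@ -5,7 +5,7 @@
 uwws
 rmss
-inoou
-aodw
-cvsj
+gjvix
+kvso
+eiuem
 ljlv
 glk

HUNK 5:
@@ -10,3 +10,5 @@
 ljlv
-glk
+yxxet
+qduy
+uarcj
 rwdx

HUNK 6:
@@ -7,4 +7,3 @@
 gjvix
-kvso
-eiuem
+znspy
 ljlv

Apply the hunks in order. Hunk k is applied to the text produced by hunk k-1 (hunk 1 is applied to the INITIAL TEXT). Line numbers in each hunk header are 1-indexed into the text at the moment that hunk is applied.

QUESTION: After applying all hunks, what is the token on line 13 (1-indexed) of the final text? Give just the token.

Answer: rwdx

Derivation:
Hunk 1: at line 5 remove [pot] add [inoou,aodw] -> 12 lines: olxrt qczs nvzmk wtph bmg rmss inoou aodw cvsj ljlv glk rwdx
Hunk 2: at line 3 remove [bmg] add [dfvsv,yxk,uwws] -> 14 lines: olxrt qczs nvzmk wtph dfvsv yxk uwws rmss inoou aodw cvsj ljlv glk rwdx
Hunk 3: at line 1 remove [nvzmk,wtph,dfvsv] add [rdqlt] -> 12 lines: olxrt qczs rdqlt yxk uwws rmss inoou aodw cvsj ljlv glk rwdx
Hunk 4: at line 5 remove [inoou,aodw,cvsj] add [gjvix,kvso,eiuem] -> 12 lines: olxrt qczs rdqlt yxk uwws rmss gjvix kvso eiuem ljlv glk rwdx
Hunk 5: at line 10 remove [glk] add [yxxet,qduy,uarcj] -> 14 lines: olxrt qczs rdqlt yxk uwws rmss gjvix kvso eiuem ljlv yxxet qduy uarcj rwdx
Hunk 6: at line 7 remove [kvso,eiuem] add [znspy] -> 13 lines: olxrt qczs rdqlt yxk uwws rmss gjvix znspy ljlv yxxet qduy uarcj rwdx
Final line 13: rwdx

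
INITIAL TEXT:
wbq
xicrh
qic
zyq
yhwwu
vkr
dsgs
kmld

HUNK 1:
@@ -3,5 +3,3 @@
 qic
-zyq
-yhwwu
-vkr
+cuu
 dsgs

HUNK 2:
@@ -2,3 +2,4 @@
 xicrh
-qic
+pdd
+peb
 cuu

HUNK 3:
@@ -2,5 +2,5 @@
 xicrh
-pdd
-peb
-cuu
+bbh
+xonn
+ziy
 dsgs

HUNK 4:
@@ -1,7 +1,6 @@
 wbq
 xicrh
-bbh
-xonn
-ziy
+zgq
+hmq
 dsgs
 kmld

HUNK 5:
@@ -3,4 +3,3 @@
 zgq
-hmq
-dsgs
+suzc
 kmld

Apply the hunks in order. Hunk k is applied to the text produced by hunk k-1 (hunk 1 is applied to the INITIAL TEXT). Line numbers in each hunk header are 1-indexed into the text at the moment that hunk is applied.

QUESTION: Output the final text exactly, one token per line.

Answer: wbq
xicrh
zgq
suzc
kmld

Derivation:
Hunk 1: at line 3 remove [zyq,yhwwu,vkr] add [cuu] -> 6 lines: wbq xicrh qic cuu dsgs kmld
Hunk 2: at line 2 remove [qic] add [pdd,peb] -> 7 lines: wbq xicrh pdd peb cuu dsgs kmld
Hunk 3: at line 2 remove [pdd,peb,cuu] add [bbh,xonn,ziy] -> 7 lines: wbq xicrh bbh xonn ziy dsgs kmld
Hunk 4: at line 1 remove [bbh,xonn,ziy] add [zgq,hmq] -> 6 lines: wbq xicrh zgq hmq dsgs kmld
Hunk 5: at line 3 remove [hmq,dsgs] add [suzc] -> 5 lines: wbq xicrh zgq suzc kmld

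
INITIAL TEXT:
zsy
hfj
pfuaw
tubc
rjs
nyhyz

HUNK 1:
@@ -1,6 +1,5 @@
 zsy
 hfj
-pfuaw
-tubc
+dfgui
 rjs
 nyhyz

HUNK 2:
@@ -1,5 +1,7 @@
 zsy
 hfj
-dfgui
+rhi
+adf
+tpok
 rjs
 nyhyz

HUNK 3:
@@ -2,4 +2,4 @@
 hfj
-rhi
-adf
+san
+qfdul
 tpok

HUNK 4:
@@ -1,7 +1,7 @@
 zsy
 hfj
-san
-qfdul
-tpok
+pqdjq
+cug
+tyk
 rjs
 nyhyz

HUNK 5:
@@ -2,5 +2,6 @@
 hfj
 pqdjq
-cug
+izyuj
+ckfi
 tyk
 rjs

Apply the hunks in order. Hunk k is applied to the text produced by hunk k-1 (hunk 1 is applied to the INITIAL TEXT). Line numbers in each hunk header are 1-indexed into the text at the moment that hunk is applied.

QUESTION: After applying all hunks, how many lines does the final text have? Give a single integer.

Answer: 8

Derivation:
Hunk 1: at line 1 remove [pfuaw,tubc] add [dfgui] -> 5 lines: zsy hfj dfgui rjs nyhyz
Hunk 2: at line 1 remove [dfgui] add [rhi,adf,tpok] -> 7 lines: zsy hfj rhi adf tpok rjs nyhyz
Hunk 3: at line 2 remove [rhi,adf] add [san,qfdul] -> 7 lines: zsy hfj san qfdul tpok rjs nyhyz
Hunk 4: at line 1 remove [san,qfdul,tpok] add [pqdjq,cug,tyk] -> 7 lines: zsy hfj pqdjq cug tyk rjs nyhyz
Hunk 5: at line 2 remove [cug] add [izyuj,ckfi] -> 8 lines: zsy hfj pqdjq izyuj ckfi tyk rjs nyhyz
Final line count: 8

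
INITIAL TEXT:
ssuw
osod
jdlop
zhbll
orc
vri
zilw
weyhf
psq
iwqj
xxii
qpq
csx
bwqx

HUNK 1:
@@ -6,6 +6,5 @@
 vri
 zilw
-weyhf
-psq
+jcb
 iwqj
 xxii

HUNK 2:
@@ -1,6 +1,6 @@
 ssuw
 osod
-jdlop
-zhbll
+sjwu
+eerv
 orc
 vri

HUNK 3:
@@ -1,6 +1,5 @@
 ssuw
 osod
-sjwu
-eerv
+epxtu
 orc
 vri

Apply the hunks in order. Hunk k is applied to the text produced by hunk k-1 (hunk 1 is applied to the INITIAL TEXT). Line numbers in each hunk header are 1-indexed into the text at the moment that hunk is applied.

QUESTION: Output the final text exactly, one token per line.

Answer: ssuw
osod
epxtu
orc
vri
zilw
jcb
iwqj
xxii
qpq
csx
bwqx

Derivation:
Hunk 1: at line 6 remove [weyhf,psq] add [jcb] -> 13 lines: ssuw osod jdlop zhbll orc vri zilw jcb iwqj xxii qpq csx bwqx
Hunk 2: at line 1 remove [jdlop,zhbll] add [sjwu,eerv] -> 13 lines: ssuw osod sjwu eerv orc vri zilw jcb iwqj xxii qpq csx bwqx
Hunk 3: at line 1 remove [sjwu,eerv] add [epxtu] -> 12 lines: ssuw osod epxtu orc vri zilw jcb iwqj xxii qpq csx bwqx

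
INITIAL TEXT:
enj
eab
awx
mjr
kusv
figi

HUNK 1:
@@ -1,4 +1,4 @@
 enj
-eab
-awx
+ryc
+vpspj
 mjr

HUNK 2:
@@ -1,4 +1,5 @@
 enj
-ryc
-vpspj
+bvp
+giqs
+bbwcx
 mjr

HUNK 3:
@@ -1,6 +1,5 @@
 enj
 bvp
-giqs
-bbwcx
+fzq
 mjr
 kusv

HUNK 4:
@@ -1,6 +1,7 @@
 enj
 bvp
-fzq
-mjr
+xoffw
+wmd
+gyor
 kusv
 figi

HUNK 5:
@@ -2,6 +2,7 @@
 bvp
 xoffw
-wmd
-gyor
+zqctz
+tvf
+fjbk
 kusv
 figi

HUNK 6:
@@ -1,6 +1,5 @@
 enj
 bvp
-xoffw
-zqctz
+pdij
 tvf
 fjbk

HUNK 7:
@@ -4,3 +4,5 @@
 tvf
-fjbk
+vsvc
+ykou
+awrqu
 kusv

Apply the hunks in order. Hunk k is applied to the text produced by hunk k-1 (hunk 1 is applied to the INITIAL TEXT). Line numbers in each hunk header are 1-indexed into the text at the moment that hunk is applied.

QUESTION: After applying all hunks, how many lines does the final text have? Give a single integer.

Answer: 9

Derivation:
Hunk 1: at line 1 remove [eab,awx] add [ryc,vpspj] -> 6 lines: enj ryc vpspj mjr kusv figi
Hunk 2: at line 1 remove [ryc,vpspj] add [bvp,giqs,bbwcx] -> 7 lines: enj bvp giqs bbwcx mjr kusv figi
Hunk 3: at line 1 remove [giqs,bbwcx] add [fzq] -> 6 lines: enj bvp fzq mjr kusv figi
Hunk 4: at line 1 remove [fzq,mjr] add [xoffw,wmd,gyor] -> 7 lines: enj bvp xoffw wmd gyor kusv figi
Hunk 5: at line 2 remove [wmd,gyor] add [zqctz,tvf,fjbk] -> 8 lines: enj bvp xoffw zqctz tvf fjbk kusv figi
Hunk 6: at line 1 remove [xoffw,zqctz] add [pdij] -> 7 lines: enj bvp pdij tvf fjbk kusv figi
Hunk 7: at line 4 remove [fjbk] add [vsvc,ykou,awrqu] -> 9 lines: enj bvp pdij tvf vsvc ykou awrqu kusv figi
Final line count: 9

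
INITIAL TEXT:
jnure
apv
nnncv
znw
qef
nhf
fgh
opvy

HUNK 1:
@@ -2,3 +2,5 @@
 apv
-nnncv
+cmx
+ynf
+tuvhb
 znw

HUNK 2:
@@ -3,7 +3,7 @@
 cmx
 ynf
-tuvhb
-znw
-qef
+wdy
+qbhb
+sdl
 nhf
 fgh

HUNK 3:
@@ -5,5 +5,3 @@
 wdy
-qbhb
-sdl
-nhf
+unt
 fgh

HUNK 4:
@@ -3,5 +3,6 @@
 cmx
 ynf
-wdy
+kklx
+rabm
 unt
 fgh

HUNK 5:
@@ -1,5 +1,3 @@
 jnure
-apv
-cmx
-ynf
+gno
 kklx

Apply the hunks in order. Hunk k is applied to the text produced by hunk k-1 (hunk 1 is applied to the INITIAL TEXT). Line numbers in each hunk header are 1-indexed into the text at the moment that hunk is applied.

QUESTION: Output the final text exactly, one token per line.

Hunk 1: at line 2 remove [nnncv] add [cmx,ynf,tuvhb] -> 10 lines: jnure apv cmx ynf tuvhb znw qef nhf fgh opvy
Hunk 2: at line 3 remove [tuvhb,znw,qef] add [wdy,qbhb,sdl] -> 10 lines: jnure apv cmx ynf wdy qbhb sdl nhf fgh opvy
Hunk 3: at line 5 remove [qbhb,sdl,nhf] add [unt] -> 8 lines: jnure apv cmx ynf wdy unt fgh opvy
Hunk 4: at line 3 remove [wdy] add [kklx,rabm] -> 9 lines: jnure apv cmx ynf kklx rabm unt fgh opvy
Hunk 5: at line 1 remove [apv,cmx,ynf] add [gno] -> 7 lines: jnure gno kklx rabm unt fgh opvy

Answer: jnure
gno
kklx
rabm
unt
fgh
opvy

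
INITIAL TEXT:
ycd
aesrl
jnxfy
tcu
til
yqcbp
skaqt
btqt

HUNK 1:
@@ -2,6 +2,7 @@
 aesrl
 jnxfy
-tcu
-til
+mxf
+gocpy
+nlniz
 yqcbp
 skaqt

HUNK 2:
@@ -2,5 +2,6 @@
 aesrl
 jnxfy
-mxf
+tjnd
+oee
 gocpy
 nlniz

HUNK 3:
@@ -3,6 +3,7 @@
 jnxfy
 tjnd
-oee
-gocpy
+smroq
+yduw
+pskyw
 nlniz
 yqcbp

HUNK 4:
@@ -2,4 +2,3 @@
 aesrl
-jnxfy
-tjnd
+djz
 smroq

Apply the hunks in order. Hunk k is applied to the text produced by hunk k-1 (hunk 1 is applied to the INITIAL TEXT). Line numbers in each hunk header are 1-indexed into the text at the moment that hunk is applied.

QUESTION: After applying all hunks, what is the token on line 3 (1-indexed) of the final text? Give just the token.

Hunk 1: at line 2 remove [tcu,til] add [mxf,gocpy,nlniz] -> 9 lines: ycd aesrl jnxfy mxf gocpy nlniz yqcbp skaqt btqt
Hunk 2: at line 2 remove [mxf] add [tjnd,oee] -> 10 lines: ycd aesrl jnxfy tjnd oee gocpy nlniz yqcbp skaqt btqt
Hunk 3: at line 3 remove [oee,gocpy] add [smroq,yduw,pskyw] -> 11 lines: ycd aesrl jnxfy tjnd smroq yduw pskyw nlniz yqcbp skaqt btqt
Hunk 4: at line 2 remove [jnxfy,tjnd] add [djz] -> 10 lines: ycd aesrl djz smroq yduw pskyw nlniz yqcbp skaqt btqt
Final line 3: djz

Answer: djz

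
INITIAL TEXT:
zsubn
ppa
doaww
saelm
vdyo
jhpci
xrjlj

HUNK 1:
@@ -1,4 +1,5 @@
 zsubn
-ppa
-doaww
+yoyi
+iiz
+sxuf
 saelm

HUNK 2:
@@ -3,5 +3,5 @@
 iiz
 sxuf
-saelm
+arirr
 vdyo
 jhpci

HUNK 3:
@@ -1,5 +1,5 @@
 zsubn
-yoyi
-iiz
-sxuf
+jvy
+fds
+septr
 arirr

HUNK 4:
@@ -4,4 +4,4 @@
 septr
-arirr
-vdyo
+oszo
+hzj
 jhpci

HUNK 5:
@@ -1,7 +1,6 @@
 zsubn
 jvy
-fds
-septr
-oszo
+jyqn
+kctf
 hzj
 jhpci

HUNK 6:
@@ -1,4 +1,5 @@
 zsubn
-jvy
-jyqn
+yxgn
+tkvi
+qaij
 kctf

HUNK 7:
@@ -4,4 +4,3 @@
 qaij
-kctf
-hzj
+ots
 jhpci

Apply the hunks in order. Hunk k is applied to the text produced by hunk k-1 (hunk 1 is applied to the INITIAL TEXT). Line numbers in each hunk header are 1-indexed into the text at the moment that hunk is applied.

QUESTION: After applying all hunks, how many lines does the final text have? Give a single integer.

Answer: 7

Derivation:
Hunk 1: at line 1 remove [ppa,doaww] add [yoyi,iiz,sxuf] -> 8 lines: zsubn yoyi iiz sxuf saelm vdyo jhpci xrjlj
Hunk 2: at line 3 remove [saelm] add [arirr] -> 8 lines: zsubn yoyi iiz sxuf arirr vdyo jhpci xrjlj
Hunk 3: at line 1 remove [yoyi,iiz,sxuf] add [jvy,fds,septr] -> 8 lines: zsubn jvy fds septr arirr vdyo jhpci xrjlj
Hunk 4: at line 4 remove [arirr,vdyo] add [oszo,hzj] -> 8 lines: zsubn jvy fds septr oszo hzj jhpci xrjlj
Hunk 5: at line 1 remove [fds,septr,oszo] add [jyqn,kctf] -> 7 lines: zsubn jvy jyqn kctf hzj jhpci xrjlj
Hunk 6: at line 1 remove [jvy,jyqn] add [yxgn,tkvi,qaij] -> 8 lines: zsubn yxgn tkvi qaij kctf hzj jhpci xrjlj
Hunk 7: at line 4 remove [kctf,hzj] add [ots] -> 7 lines: zsubn yxgn tkvi qaij ots jhpci xrjlj
Final line count: 7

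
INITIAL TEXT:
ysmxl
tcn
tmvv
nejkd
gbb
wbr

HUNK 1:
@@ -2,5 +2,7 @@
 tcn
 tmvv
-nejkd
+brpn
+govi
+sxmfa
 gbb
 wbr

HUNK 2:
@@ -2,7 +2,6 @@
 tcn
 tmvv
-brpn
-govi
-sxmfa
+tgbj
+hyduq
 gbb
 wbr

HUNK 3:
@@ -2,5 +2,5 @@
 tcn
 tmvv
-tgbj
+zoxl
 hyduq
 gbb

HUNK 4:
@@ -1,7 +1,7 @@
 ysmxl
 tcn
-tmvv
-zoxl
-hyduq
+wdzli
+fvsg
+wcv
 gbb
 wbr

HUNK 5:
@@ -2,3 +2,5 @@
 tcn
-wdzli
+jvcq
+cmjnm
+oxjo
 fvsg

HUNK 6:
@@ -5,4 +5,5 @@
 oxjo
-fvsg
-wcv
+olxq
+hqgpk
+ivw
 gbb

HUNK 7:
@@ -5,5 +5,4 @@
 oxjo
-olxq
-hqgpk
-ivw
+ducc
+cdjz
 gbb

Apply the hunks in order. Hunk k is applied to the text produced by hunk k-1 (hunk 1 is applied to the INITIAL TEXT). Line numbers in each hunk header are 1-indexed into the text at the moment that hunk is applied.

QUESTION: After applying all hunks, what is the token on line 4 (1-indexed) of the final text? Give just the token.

Answer: cmjnm

Derivation:
Hunk 1: at line 2 remove [nejkd] add [brpn,govi,sxmfa] -> 8 lines: ysmxl tcn tmvv brpn govi sxmfa gbb wbr
Hunk 2: at line 2 remove [brpn,govi,sxmfa] add [tgbj,hyduq] -> 7 lines: ysmxl tcn tmvv tgbj hyduq gbb wbr
Hunk 3: at line 2 remove [tgbj] add [zoxl] -> 7 lines: ysmxl tcn tmvv zoxl hyduq gbb wbr
Hunk 4: at line 1 remove [tmvv,zoxl,hyduq] add [wdzli,fvsg,wcv] -> 7 lines: ysmxl tcn wdzli fvsg wcv gbb wbr
Hunk 5: at line 2 remove [wdzli] add [jvcq,cmjnm,oxjo] -> 9 lines: ysmxl tcn jvcq cmjnm oxjo fvsg wcv gbb wbr
Hunk 6: at line 5 remove [fvsg,wcv] add [olxq,hqgpk,ivw] -> 10 lines: ysmxl tcn jvcq cmjnm oxjo olxq hqgpk ivw gbb wbr
Hunk 7: at line 5 remove [olxq,hqgpk,ivw] add [ducc,cdjz] -> 9 lines: ysmxl tcn jvcq cmjnm oxjo ducc cdjz gbb wbr
Final line 4: cmjnm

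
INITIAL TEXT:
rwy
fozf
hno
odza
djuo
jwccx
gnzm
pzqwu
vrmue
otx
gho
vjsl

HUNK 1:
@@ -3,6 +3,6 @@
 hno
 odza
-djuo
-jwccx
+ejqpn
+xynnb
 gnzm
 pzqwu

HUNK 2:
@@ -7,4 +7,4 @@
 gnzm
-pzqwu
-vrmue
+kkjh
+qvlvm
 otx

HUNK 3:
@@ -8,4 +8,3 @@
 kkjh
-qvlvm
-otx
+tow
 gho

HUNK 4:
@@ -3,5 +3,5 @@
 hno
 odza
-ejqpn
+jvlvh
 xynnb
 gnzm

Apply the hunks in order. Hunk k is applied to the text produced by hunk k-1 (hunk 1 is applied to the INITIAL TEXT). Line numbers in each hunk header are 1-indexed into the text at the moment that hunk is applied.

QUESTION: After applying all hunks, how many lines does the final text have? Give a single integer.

Answer: 11

Derivation:
Hunk 1: at line 3 remove [djuo,jwccx] add [ejqpn,xynnb] -> 12 lines: rwy fozf hno odza ejqpn xynnb gnzm pzqwu vrmue otx gho vjsl
Hunk 2: at line 7 remove [pzqwu,vrmue] add [kkjh,qvlvm] -> 12 lines: rwy fozf hno odza ejqpn xynnb gnzm kkjh qvlvm otx gho vjsl
Hunk 3: at line 8 remove [qvlvm,otx] add [tow] -> 11 lines: rwy fozf hno odza ejqpn xynnb gnzm kkjh tow gho vjsl
Hunk 4: at line 3 remove [ejqpn] add [jvlvh] -> 11 lines: rwy fozf hno odza jvlvh xynnb gnzm kkjh tow gho vjsl
Final line count: 11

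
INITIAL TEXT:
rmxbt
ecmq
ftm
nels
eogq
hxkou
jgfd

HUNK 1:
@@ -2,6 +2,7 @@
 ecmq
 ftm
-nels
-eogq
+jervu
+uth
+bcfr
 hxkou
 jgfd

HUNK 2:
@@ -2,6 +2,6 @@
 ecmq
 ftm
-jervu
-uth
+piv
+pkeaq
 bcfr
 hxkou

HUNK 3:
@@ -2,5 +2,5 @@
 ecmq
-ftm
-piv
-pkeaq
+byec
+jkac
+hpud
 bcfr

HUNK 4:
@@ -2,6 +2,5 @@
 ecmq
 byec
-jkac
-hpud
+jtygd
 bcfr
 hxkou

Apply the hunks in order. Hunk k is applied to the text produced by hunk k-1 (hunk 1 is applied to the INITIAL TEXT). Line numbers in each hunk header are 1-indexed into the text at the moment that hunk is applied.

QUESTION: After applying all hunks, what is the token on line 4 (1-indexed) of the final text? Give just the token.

Hunk 1: at line 2 remove [nels,eogq] add [jervu,uth,bcfr] -> 8 lines: rmxbt ecmq ftm jervu uth bcfr hxkou jgfd
Hunk 2: at line 2 remove [jervu,uth] add [piv,pkeaq] -> 8 lines: rmxbt ecmq ftm piv pkeaq bcfr hxkou jgfd
Hunk 3: at line 2 remove [ftm,piv,pkeaq] add [byec,jkac,hpud] -> 8 lines: rmxbt ecmq byec jkac hpud bcfr hxkou jgfd
Hunk 4: at line 2 remove [jkac,hpud] add [jtygd] -> 7 lines: rmxbt ecmq byec jtygd bcfr hxkou jgfd
Final line 4: jtygd

Answer: jtygd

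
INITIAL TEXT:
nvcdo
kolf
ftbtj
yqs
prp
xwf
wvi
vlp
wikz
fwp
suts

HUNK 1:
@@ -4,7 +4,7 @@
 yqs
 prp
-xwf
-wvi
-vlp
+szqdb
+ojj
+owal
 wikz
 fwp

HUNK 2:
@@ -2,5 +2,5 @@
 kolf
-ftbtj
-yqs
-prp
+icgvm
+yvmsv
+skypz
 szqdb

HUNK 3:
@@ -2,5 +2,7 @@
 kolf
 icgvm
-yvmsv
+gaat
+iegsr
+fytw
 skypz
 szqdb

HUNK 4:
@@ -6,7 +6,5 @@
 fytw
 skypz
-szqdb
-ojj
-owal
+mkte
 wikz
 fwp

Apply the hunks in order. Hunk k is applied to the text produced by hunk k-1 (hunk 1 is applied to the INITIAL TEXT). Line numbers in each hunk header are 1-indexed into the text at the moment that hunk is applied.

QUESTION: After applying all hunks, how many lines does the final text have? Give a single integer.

Hunk 1: at line 4 remove [xwf,wvi,vlp] add [szqdb,ojj,owal] -> 11 lines: nvcdo kolf ftbtj yqs prp szqdb ojj owal wikz fwp suts
Hunk 2: at line 2 remove [ftbtj,yqs,prp] add [icgvm,yvmsv,skypz] -> 11 lines: nvcdo kolf icgvm yvmsv skypz szqdb ojj owal wikz fwp suts
Hunk 3: at line 2 remove [yvmsv] add [gaat,iegsr,fytw] -> 13 lines: nvcdo kolf icgvm gaat iegsr fytw skypz szqdb ojj owal wikz fwp suts
Hunk 4: at line 6 remove [szqdb,ojj,owal] add [mkte] -> 11 lines: nvcdo kolf icgvm gaat iegsr fytw skypz mkte wikz fwp suts
Final line count: 11

Answer: 11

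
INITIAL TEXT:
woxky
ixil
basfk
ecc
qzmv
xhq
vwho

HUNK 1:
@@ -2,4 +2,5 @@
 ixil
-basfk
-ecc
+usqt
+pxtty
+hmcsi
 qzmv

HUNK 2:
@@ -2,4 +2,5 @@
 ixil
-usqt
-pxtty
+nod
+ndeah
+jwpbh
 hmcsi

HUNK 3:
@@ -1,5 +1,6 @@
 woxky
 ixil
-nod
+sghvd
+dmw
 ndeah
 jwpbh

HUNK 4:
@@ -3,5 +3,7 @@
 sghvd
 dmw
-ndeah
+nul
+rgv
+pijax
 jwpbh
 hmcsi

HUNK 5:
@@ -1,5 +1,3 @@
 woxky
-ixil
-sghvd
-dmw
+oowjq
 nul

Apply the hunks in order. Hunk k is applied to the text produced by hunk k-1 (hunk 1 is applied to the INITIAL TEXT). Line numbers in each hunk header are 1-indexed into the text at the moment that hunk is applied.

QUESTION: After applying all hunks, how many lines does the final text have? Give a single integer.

Hunk 1: at line 2 remove [basfk,ecc] add [usqt,pxtty,hmcsi] -> 8 lines: woxky ixil usqt pxtty hmcsi qzmv xhq vwho
Hunk 2: at line 2 remove [usqt,pxtty] add [nod,ndeah,jwpbh] -> 9 lines: woxky ixil nod ndeah jwpbh hmcsi qzmv xhq vwho
Hunk 3: at line 1 remove [nod] add [sghvd,dmw] -> 10 lines: woxky ixil sghvd dmw ndeah jwpbh hmcsi qzmv xhq vwho
Hunk 4: at line 3 remove [ndeah] add [nul,rgv,pijax] -> 12 lines: woxky ixil sghvd dmw nul rgv pijax jwpbh hmcsi qzmv xhq vwho
Hunk 5: at line 1 remove [ixil,sghvd,dmw] add [oowjq] -> 10 lines: woxky oowjq nul rgv pijax jwpbh hmcsi qzmv xhq vwho
Final line count: 10

Answer: 10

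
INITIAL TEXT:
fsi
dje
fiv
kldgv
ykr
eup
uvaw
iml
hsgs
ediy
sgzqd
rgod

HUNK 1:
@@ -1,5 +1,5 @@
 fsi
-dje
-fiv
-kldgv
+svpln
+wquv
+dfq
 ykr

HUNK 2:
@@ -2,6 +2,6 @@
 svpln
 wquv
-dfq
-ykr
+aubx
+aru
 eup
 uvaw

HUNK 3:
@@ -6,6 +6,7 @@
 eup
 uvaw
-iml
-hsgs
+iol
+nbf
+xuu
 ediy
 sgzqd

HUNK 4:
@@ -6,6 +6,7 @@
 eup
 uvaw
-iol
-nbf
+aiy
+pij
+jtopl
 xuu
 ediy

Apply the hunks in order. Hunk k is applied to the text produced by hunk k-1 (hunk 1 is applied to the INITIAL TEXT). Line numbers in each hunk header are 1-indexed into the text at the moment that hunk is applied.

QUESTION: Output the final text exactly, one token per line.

Answer: fsi
svpln
wquv
aubx
aru
eup
uvaw
aiy
pij
jtopl
xuu
ediy
sgzqd
rgod

Derivation:
Hunk 1: at line 1 remove [dje,fiv,kldgv] add [svpln,wquv,dfq] -> 12 lines: fsi svpln wquv dfq ykr eup uvaw iml hsgs ediy sgzqd rgod
Hunk 2: at line 2 remove [dfq,ykr] add [aubx,aru] -> 12 lines: fsi svpln wquv aubx aru eup uvaw iml hsgs ediy sgzqd rgod
Hunk 3: at line 6 remove [iml,hsgs] add [iol,nbf,xuu] -> 13 lines: fsi svpln wquv aubx aru eup uvaw iol nbf xuu ediy sgzqd rgod
Hunk 4: at line 6 remove [iol,nbf] add [aiy,pij,jtopl] -> 14 lines: fsi svpln wquv aubx aru eup uvaw aiy pij jtopl xuu ediy sgzqd rgod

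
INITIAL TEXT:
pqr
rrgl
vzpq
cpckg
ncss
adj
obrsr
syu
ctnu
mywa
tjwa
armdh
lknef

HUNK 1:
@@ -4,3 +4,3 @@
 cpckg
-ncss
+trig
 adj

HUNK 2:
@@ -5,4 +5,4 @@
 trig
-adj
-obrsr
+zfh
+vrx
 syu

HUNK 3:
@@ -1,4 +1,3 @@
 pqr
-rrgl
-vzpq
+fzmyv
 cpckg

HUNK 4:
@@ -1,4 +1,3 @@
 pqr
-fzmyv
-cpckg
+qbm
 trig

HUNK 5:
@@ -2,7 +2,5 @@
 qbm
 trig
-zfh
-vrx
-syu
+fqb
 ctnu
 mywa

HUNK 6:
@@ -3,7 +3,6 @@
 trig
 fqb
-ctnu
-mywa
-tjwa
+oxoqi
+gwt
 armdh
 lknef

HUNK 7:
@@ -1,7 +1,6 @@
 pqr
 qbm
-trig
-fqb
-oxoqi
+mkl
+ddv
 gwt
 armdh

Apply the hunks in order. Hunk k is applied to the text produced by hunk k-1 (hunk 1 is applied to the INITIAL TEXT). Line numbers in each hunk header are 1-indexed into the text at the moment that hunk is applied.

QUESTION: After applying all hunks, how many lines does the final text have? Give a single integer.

Answer: 7

Derivation:
Hunk 1: at line 4 remove [ncss] add [trig] -> 13 lines: pqr rrgl vzpq cpckg trig adj obrsr syu ctnu mywa tjwa armdh lknef
Hunk 2: at line 5 remove [adj,obrsr] add [zfh,vrx] -> 13 lines: pqr rrgl vzpq cpckg trig zfh vrx syu ctnu mywa tjwa armdh lknef
Hunk 3: at line 1 remove [rrgl,vzpq] add [fzmyv] -> 12 lines: pqr fzmyv cpckg trig zfh vrx syu ctnu mywa tjwa armdh lknef
Hunk 4: at line 1 remove [fzmyv,cpckg] add [qbm] -> 11 lines: pqr qbm trig zfh vrx syu ctnu mywa tjwa armdh lknef
Hunk 5: at line 2 remove [zfh,vrx,syu] add [fqb] -> 9 lines: pqr qbm trig fqb ctnu mywa tjwa armdh lknef
Hunk 6: at line 3 remove [ctnu,mywa,tjwa] add [oxoqi,gwt] -> 8 lines: pqr qbm trig fqb oxoqi gwt armdh lknef
Hunk 7: at line 1 remove [trig,fqb,oxoqi] add [mkl,ddv] -> 7 lines: pqr qbm mkl ddv gwt armdh lknef
Final line count: 7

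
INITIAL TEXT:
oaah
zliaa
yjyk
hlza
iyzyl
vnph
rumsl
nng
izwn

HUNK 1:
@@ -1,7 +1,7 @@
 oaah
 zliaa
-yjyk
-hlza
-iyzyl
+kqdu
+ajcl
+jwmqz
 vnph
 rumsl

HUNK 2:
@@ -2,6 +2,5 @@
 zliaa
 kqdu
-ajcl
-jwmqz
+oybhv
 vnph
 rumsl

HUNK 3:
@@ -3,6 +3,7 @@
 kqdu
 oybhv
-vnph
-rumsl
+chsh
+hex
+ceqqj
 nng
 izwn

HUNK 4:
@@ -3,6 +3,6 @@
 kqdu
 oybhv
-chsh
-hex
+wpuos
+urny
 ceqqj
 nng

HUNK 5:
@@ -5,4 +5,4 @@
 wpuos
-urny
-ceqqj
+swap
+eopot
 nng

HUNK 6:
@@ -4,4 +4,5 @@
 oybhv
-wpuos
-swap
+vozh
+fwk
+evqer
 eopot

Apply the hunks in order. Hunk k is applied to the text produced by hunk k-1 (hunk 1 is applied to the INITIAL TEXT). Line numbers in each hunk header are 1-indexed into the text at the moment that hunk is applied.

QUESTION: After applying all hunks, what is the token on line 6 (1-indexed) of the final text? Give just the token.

Answer: fwk

Derivation:
Hunk 1: at line 1 remove [yjyk,hlza,iyzyl] add [kqdu,ajcl,jwmqz] -> 9 lines: oaah zliaa kqdu ajcl jwmqz vnph rumsl nng izwn
Hunk 2: at line 2 remove [ajcl,jwmqz] add [oybhv] -> 8 lines: oaah zliaa kqdu oybhv vnph rumsl nng izwn
Hunk 3: at line 3 remove [vnph,rumsl] add [chsh,hex,ceqqj] -> 9 lines: oaah zliaa kqdu oybhv chsh hex ceqqj nng izwn
Hunk 4: at line 3 remove [chsh,hex] add [wpuos,urny] -> 9 lines: oaah zliaa kqdu oybhv wpuos urny ceqqj nng izwn
Hunk 5: at line 5 remove [urny,ceqqj] add [swap,eopot] -> 9 lines: oaah zliaa kqdu oybhv wpuos swap eopot nng izwn
Hunk 6: at line 4 remove [wpuos,swap] add [vozh,fwk,evqer] -> 10 lines: oaah zliaa kqdu oybhv vozh fwk evqer eopot nng izwn
Final line 6: fwk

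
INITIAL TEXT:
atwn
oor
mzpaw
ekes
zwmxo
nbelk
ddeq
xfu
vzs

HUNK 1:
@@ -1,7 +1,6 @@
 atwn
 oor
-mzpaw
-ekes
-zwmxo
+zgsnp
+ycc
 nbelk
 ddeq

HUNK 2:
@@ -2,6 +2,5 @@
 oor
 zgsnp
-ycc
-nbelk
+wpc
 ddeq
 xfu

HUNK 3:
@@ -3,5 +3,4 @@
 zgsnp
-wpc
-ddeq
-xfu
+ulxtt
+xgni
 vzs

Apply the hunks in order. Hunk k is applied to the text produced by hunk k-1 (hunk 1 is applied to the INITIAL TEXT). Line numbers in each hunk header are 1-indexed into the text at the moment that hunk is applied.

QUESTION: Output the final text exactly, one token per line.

Answer: atwn
oor
zgsnp
ulxtt
xgni
vzs

Derivation:
Hunk 1: at line 1 remove [mzpaw,ekes,zwmxo] add [zgsnp,ycc] -> 8 lines: atwn oor zgsnp ycc nbelk ddeq xfu vzs
Hunk 2: at line 2 remove [ycc,nbelk] add [wpc] -> 7 lines: atwn oor zgsnp wpc ddeq xfu vzs
Hunk 3: at line 3 remove [wpc,ddeq,xfu] add [ulxtt,xgni] -> 6 lines: atwn oor zgsnp ulxtt xgni vzs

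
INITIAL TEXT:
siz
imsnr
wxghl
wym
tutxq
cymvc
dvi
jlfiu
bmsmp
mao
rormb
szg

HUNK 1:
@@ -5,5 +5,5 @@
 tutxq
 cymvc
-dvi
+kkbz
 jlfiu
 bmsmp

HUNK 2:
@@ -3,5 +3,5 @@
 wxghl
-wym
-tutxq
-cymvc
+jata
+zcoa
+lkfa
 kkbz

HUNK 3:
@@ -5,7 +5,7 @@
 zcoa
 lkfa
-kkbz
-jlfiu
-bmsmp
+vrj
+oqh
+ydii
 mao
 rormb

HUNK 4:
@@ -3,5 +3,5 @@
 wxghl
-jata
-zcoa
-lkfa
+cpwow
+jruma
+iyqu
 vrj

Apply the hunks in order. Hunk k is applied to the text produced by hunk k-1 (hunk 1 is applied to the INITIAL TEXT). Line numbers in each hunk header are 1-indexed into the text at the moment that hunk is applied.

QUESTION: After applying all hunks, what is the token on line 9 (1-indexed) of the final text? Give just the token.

Hunk 1: at line 5 remove [dvi] add [kkbz] -> 12 lines: siz imsnr wxghl wym tutxq cymvc kkbz jlfiu bmsmp mao rormb szg
Hunk 2: at line 3 remove [wym,tutxq,cymvc] add [jata,zcoa,lkfa] -> 12 lines: siz imsnr wxghl jata zcoa lkfa kkbz jlfiu bmsmp mao rormb szg
Hunk 3: at line 5 remove [kkbz,jlfiu,bmsmp] add [vrj,oqh,ydii] -> 12 lines: siz imsnr wxghl jata zcoa lkfa vrj oqh ydii mao rormb szg
Hunk 4: at line 3 remove [jata,zcoa,lkfa] add [cpwow,jruma,iyqu] -> 12 lines: siz imsnr wxghl cpwow jruma iyqu vrj oqh ydii mao rormb szg
Final line 9: ydii

Answer: ydii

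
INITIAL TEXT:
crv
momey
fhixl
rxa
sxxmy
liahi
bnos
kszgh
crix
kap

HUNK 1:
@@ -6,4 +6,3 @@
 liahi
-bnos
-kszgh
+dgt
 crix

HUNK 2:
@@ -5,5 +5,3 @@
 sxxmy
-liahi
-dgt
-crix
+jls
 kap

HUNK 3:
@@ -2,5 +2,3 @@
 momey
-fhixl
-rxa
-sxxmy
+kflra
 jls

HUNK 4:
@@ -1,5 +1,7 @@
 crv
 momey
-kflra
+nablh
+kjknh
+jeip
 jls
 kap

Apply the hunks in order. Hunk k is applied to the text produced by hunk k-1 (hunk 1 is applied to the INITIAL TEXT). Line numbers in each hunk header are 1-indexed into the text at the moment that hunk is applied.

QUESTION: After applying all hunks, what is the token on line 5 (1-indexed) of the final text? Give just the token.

Hunk 1: at line 6 remove [bnos,kszgh] add [dgt] -> 9 lines: crv momey fhixl rxa sxxmy liahi dgt crix kap
Hunk 2: at line 5 remove [liahi,dgt,crix] add [jls] -> 7 lines: crv momey fhixl rxa sxxmy jls kap
Hunk 3: at line 2 remove [fhixl,rxa,sxxmy] add [kflra] -> 5 lines: crv momey kflra jls kap
Hunk 4: at line 1 remove [kflra] add [nablh,kjknh,jeip] -> 7 lines: crv momey nablh kjknh jeip jls kap
Final line 5: jeip

Answer: jeip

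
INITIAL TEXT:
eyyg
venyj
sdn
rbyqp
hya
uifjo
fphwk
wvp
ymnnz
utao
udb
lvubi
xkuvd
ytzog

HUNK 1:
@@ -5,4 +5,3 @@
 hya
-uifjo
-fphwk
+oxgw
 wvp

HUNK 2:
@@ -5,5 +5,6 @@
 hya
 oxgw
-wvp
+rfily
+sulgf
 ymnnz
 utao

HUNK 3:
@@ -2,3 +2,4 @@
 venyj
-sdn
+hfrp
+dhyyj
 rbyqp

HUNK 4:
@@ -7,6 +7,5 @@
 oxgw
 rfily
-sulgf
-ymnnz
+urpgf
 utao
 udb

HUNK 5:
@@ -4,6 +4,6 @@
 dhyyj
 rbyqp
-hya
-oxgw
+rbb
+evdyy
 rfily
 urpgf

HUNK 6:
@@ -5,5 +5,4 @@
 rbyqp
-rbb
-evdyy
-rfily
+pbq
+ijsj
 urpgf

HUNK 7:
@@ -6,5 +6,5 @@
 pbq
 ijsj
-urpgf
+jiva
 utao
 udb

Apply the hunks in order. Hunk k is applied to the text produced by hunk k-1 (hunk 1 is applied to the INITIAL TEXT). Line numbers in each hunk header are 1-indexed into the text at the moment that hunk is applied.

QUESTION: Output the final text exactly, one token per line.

Answer: eyyg
venyj
hfrp
dhyyj
rbyqp
pbq
ijsj
jiva
utao
udb
lvubi
xkuvd
ytzog

Derivation:
Hunk 1: at line 5 remove [uifjo,fphwk] add [oxgw] -> 13 lines: eyyg venyj sdn rbyqp hya oxgw wvp ymnnz utao udb lvubi xkuvd ytzog
Hunk 2: at line 5 remove [wvp] add [rfily,sulgf] -> 14 lines: eyyg venyj sdn rbyqp hya oxgw rfily sulgf ymnnz utao udb lvubi xkuvd ytzog
Hunk 3: at line 2 remove [sdn] add [hfrp,dhyyj] -> 15 lines: eyyg venyj hfrp dhyyj rbyqp hya oxgw rfily sulgf ymnnz utao udb lvubi xkuvd ytzog
Hunk 4: at line 7 remove [sulgf,ymnnz] add [urpgf] -> 14 lines: eyyg venyj hfrp dhyyj rbyqp hya oxgw rfily urpgf utao udb lvubi xkuvd ytzog
Hunk 5: at line 4 remove [hya,oxgw] add [rbb,evdyy] -> 14 lines: eyyg venyj hfrp dhyyj rbyqp rbb evdyy rfily urpgf utao udb lvubi xkuvd ytzog
Hunk 6: at line 5 remove [rbb,evdyy,rfily] add [pbq,ijsj] -> 13 lines: eyyg venyj hfrp dhyyj rbyqp pbq ijsj urpgf utao udb lvubi xkuvd ytzog
Hunk 7: at line 6 remove [urpgf] add [jiva] -> 13 lines: eyyg venyj hfrp dhyyj rbyqp pbq ijsj jiva utao udb lvubi xkuvd ytzog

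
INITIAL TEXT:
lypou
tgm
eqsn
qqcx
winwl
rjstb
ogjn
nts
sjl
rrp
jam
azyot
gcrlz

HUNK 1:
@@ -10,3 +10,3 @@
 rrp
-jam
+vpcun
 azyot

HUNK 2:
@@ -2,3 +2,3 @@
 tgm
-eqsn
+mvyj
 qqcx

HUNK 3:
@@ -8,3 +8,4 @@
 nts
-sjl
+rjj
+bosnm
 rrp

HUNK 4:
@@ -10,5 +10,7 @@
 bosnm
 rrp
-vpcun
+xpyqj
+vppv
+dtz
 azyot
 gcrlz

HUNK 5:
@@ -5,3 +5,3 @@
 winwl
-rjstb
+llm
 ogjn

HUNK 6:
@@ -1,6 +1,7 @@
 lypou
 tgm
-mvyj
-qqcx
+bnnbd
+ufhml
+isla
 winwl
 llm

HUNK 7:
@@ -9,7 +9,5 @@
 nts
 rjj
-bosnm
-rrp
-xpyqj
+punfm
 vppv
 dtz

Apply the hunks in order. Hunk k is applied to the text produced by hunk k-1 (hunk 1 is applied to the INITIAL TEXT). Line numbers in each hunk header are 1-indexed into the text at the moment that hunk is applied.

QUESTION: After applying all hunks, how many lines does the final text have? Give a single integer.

Hunk 1: at line 10 remove [jam] add [vpcun] -> 13 lines: lypou tgm eqsn qqcx winwl rjstb ogjn nts sjl rrp vpcun azyot gcrlz
Hunk 2: at line 2 remove [eqsn] add [mvyj] -> 13 lines: lypou tgm mvyj qqcx winwl rjstb ogjn nts sjl rrp vpcun azyot gcrlz
Hunk 3: at line 8 remove [sjl] add [rjj,bosnm] -> 14 lines: lypou tgm mvyj qqcx winwl rjstb ogjn nts rjj bosnm rrp vpcun azyot gcrlz
Hunk 4: at line 10 remove [vpcun] add [xpyqj,vppv,dtz] -> 16 lines: lypou tgm mvyj qqcx winwl rjstb ogjn nts rjj bosnm rrp xpyqj vppv dtz azyot gcrlz
Hunk 5: at line 5 remove [rjstb] add [llm] -> 16 lines: lypou tgm mvyj qqcx winwl llm ogjn nts rjj bosnm rrp xpyqj vppv dtz azyot gcrlz
Hunk 6: at line 1 remove [mvyj,qqcx] add [bnnbd,ufhml,isla] -> 17 lines: lypou tgm bnnbd ufhml isla winwl llm ogjn nts rjj bosnm rrp xpyqj vppv dtz azyot gcrlz
Hunk 7: at line 9 remove [bosnm,rrp,xpyqj] add [punfm] -> 15 lines: lypou tgm bnnbd ufhml isla winwl llm ogjn nts rjj punfm vppv dtz azyot gcrlz
Final line count: 15

Answer: 15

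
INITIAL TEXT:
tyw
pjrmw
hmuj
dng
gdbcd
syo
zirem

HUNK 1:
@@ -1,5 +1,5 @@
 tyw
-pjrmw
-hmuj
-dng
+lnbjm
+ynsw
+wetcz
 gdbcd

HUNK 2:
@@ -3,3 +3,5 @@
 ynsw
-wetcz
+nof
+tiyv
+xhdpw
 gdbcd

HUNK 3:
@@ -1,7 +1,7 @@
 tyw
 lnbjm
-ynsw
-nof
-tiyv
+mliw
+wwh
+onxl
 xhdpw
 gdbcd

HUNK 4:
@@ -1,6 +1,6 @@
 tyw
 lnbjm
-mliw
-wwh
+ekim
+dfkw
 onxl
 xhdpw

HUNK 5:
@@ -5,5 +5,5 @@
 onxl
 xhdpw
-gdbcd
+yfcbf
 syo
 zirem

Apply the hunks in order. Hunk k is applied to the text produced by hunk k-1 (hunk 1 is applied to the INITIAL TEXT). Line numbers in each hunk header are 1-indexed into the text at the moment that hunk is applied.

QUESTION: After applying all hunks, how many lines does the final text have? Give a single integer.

Answer: 9

Derivation:
Hunk 1: at line 1 remove [pjrmw,hmuj,dng] add [lnbjm,ynsw,wetcz] -> 7 lines: tyw lnbjm ynsw wetcz gdbcd syo zirem
Hunk 2: at line 3 remove [wetcz] add [nof,tiyv,xhdpw] -> 9 lines: tyw lnbjm ynsw nof tiyv xhdpw gdbcd syo zirem
Hunk 3: at line 1 remove [ynsw,nof,tiyv] add [mliw,wwh,onxl] -> 9 lines: tyw lnbjm mliw wwh onxl xhdpw gdbcd syo zirem
Hunk 4: at line 1 remove [mliw,wwh] add [ekim,dfkw] -> 9 lines: tyw lnbjm ekim dfkw onxl xhdpw gdbcd syo zirem
Hunk 5: at line 5 remove [gdbcd] add [yfcbf] -> 9 lines: tyw lnbjm ekim dfkw onxl xhdpw yfcbf syo zirem
Final line count: 9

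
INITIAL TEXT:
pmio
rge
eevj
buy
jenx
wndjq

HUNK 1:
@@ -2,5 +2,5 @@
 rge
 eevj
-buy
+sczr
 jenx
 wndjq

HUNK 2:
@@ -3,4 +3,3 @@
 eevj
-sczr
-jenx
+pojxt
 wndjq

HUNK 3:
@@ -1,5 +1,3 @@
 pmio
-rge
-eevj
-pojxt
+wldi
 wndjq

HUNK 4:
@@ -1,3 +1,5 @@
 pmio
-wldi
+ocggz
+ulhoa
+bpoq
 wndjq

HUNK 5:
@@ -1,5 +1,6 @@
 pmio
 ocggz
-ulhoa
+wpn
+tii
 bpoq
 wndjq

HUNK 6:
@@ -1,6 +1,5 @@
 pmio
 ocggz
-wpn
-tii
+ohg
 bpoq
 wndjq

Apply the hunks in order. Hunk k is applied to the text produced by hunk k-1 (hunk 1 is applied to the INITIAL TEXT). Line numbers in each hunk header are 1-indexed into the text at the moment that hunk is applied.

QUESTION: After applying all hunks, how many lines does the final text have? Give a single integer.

Answer: 5

Derivation:
Hunk 1: at line 2 remove [buy] add [sczr] -> 6 lines: pmio rge eevj sczr jenx wndjq
Hunk 2: at line 3 remove [sczr,jenx] add [pojxt] -> 5 lines: pmio rge eevj pojxt wndjq
Hunk 3: at line 1 remove [rge,eevj,pojxt] add [wldi] -> 3 lines: pmio wldi wndjq
Hunk 4: at line 1 remove [wldi] add [ocggz,ulhoa,bpoq] -> 5 lines: pmio ocggz ulhoa bpoq wndjq
Hunk 5: at line 1 remove [ulhoa] add [wpn,tii] -> 6 lines: pmio ocggz wpn tii bpoq wndjq
Hunk 6: at line 1 remove [wpn,tii] add [ohg] -> 5 lines: pmio ocggz ohg bpoq wndjq
Final line count: 5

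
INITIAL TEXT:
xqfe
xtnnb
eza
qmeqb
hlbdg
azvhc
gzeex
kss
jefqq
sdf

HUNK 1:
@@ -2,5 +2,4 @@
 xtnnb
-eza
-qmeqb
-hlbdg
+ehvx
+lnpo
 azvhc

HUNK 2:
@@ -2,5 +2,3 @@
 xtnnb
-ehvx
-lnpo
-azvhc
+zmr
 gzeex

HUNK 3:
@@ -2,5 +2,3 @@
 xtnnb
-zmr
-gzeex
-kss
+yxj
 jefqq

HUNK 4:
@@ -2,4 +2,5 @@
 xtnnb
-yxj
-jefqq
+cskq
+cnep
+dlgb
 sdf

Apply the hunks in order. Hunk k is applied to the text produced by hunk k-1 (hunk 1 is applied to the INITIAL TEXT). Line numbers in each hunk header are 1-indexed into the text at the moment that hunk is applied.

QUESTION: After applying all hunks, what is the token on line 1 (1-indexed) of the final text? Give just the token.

Hunk 1: at line 2 remove [eza,qmeqb,hlbdg] add [ehvx,lnpo] -> 9 lines: xqfe xtnnb ehvx lnpo azvhc gzeex kss jefqq sdf
Hunk 2: at line 2 remove [ehvx,lnpo,azvhc] add [zmr] -> 7 lines: xqfe xtnnb zmr gzeex kss jefqq sdf
Hunk 3: at line 2 remove [zmr,gzeex,kss] add [yxj] -> 5 lines: xqfe xtnnb yxj jefqq sdf
Hunk 4: at line 2 remove [yxj,jefqq] add [cskq,cnep,dlgb] -> 6 lines: xqfe xtnnb cskq cnep dlgb sdf
Final line 1: xqfe

Answer: xqfe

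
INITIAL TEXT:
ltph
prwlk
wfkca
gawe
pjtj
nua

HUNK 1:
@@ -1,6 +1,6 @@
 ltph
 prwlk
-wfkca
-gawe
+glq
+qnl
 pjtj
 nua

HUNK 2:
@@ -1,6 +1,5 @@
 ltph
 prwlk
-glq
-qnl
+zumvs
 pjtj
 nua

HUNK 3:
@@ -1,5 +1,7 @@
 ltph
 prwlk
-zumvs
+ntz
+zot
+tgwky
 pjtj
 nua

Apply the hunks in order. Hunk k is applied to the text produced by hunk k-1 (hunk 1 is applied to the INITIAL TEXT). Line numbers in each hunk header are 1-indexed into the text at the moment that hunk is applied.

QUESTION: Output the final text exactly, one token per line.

Answer: ltph
prwlk
ntz
zot
tgwky
pjtj
nua

Derivation:
Hunk 1: at line 1 remove [wfkca,gawe] add [glq,qnl] -> 6 lines: ltph prwlk glq qnl pjtj nua
Hunk 2: at line 1 remove [glq,qnl] add [zumvs] -> 5 lines: ltph prwlk zumvs pjtj nua
Hunk 3: at line 1 remove [zumvs] add [ntz,zot,tgwky] -> 7 lines: ltph prwlk ntz zot tgwky pjtj nua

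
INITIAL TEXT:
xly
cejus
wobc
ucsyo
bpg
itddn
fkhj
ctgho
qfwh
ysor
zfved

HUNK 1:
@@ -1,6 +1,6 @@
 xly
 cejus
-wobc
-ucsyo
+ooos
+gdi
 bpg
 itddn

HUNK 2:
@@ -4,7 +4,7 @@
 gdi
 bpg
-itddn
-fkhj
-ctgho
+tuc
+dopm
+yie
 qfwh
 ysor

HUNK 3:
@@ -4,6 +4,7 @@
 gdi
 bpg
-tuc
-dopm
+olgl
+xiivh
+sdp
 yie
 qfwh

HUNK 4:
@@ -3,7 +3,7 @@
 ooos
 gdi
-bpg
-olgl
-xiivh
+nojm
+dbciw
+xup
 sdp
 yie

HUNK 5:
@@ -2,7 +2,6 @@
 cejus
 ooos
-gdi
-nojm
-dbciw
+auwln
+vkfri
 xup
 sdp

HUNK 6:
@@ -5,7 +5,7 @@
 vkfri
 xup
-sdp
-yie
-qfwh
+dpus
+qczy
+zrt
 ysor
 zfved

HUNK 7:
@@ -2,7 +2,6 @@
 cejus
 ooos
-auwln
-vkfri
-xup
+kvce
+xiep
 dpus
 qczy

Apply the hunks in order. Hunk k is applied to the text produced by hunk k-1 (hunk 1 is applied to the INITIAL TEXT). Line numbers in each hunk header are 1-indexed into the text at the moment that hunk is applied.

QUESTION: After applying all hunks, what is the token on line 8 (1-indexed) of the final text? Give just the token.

Answer: zrt

Derivation:
Hunk 1: at line 1 remove [wobc,ucsyo] add [ooos,gdi] -> 11 lines: xly cejus ooos gdi bpg itddn fkhj ctgho qfwh ysor zfved
Hunk 2: at line 4 remove [itddn,fkhj,ctgho] add [tuc,dopm,yie] -> 11 lines: xly cejus ooos gdi bpg tuc dopm yie qfwh ysor zfved
Hunk 3: at line 4 remove [tuc,dopm] add [olgl,xiivh,sdp] -> 12 lines: xly cejus ooos gdi bpg olgl xiivh sdp yie qfwh ysor zfved
Hunk 4: at line 3 remove [bpg,olgl,xiivh] add [nojm,dbciw,xup] -> 12 lines: xly cejus ooos gdi nojm dbciw xup sdp yie qfwh ysor zfved
Hunk 5: at line 2 remove [gdi,nojm,dbciw] add [auwln,vkfri] -> 11 lines: xly cejus ooos auwln vkfri xup sdp yie qfwh ysor zfved
Hunk 6: at line 5 remove [sdp,yie,qfwh] add [dpus,qczy,zrt] -> 11 lines: xly cejus ooos auwln vkfri xup dpus qczy zrt ysor zfved
Hunk 7: at line 2 remove [auwln,vkfri,xup] add [kvce,xiep] -> 10 lines: xly cejus ooos kvce xiep dpus qczy zrt ysor zfved
Final line 8: zrt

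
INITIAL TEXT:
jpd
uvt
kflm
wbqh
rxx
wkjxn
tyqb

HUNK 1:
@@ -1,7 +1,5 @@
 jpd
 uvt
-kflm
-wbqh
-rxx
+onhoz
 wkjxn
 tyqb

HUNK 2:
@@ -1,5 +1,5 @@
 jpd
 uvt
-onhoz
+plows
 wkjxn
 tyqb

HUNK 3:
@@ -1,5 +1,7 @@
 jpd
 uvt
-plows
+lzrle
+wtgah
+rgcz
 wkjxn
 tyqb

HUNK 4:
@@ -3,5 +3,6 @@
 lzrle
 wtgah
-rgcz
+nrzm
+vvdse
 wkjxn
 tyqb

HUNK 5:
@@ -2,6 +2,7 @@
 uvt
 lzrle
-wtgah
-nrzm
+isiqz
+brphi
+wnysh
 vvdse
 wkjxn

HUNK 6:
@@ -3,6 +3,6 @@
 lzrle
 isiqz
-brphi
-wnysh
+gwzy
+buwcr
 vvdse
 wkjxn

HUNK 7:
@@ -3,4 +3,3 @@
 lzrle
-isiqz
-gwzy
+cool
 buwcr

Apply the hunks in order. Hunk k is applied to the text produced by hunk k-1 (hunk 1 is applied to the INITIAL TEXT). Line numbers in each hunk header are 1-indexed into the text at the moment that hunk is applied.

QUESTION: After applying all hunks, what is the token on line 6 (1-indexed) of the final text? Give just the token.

Hunk 1: at line 1 remove [kflm,wbqh,rxx] add [onhoz] -> 5 lines: jpd uvt onhoz wkjxn tyqb
Hunk 2: at line 1 remove [onhoz] add [plows] -> 5 lines: jpd uvt plows wkjxn tyqb
Hunk 3: at line 1 remove [plows] add [lzrle,wtgah,rgcz] -> 7 lines: jpd uvt lzrle wtgah rgcz wkjxn tyqb
Hunk 4: at line 3 remove [rgcz] add [nrzm,vvdse] -> 8 lines: jpd uvt lzrle wtgah nrzm vvdse wkjxn tyqb
Hunk 5: at line 2 remove [wtgah,nrzm] add [isiqz,brphi,wnysh] -> 9 lines: jpd uvt lzrle isiqz brphi wnysh vvdse wkjxn tyqb
Hunk 6: at line 3 remove [brphi,wnysh] add [gwzy,buwcr] -> 9 lines: jpd uvt lzrle isiqz gwzy buwcr vvdse wkjxn tyqb
Hunk 7: at line 3 remove [isiqz,gwzy] add [cool] -> 8 lines: jpd uvt lzrle cool buwcr vvdse wkjxn tyqb
Final line 6: vvdse

Answer: vvdse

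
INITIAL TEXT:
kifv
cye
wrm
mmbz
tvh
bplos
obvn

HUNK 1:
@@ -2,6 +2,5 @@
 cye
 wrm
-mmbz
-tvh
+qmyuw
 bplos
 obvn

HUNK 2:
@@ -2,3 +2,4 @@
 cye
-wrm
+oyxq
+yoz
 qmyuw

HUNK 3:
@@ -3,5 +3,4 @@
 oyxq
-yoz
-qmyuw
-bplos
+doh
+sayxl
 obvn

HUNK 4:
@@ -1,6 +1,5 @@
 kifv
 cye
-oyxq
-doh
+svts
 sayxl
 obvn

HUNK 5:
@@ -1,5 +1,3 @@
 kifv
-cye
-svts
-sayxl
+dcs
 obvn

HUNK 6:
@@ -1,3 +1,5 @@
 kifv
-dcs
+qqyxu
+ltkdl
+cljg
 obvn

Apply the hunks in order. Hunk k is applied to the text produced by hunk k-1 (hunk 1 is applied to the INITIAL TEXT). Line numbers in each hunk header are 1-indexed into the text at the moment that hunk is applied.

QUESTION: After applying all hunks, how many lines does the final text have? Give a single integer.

Hunk 1: at line 2 remove [mmbz,tvh] add [qmyuw] -> 6 lines: kifv cye wrm qmyuw bplos obvn
Hunk 2: at line 2 remove [wrm] add [oyxq,yoz] -> 7 lines: kifv cye oyxq yoz qmyuw bplos obvn
Hunk 3: at line 3 remove [yoz,qmyuw,bplos] add [doh,sayxl] -> 6 lines: kifv cye oyxq doh sayxl obvn
Hunk 4: at line 1 remove [oyxq,doh] add [svts] -> 5 lines: kifv cye svts sayxl obvn
Hunk 5: at line 1 remove [cye,svts,sayxl] add [dcs] -> 3 lines: kifv dcs obvn
Hunk 6: at line 1 remove [dcs] add [qqyxu,ltkdl,cljg] -> 5 lines: kifv qqyxu ltkdl cljg obvn
Final line count: 5

Answer: 5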